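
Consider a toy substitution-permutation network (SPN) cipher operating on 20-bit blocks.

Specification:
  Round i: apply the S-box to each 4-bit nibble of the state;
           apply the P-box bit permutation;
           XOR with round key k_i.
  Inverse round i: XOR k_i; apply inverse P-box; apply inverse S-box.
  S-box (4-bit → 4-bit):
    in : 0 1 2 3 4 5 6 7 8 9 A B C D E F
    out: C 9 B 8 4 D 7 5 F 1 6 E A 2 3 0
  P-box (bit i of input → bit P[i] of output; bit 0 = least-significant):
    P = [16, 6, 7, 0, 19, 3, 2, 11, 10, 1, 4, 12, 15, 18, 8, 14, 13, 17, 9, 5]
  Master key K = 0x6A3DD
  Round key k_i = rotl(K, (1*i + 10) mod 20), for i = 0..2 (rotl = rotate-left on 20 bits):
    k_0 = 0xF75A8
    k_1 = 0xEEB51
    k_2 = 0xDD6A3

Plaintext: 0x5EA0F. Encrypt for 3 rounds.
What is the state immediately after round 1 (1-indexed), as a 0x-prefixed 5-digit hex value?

s_0 = plaintext = 0x5EA0F
s_1 = Round(s_0, k_0) = 0xBDF9E
s_2 = Round(s_1, k_1) = 0x1E931
s_3 = Round(s_2, k_2) = 0x87A82

0xBDF9E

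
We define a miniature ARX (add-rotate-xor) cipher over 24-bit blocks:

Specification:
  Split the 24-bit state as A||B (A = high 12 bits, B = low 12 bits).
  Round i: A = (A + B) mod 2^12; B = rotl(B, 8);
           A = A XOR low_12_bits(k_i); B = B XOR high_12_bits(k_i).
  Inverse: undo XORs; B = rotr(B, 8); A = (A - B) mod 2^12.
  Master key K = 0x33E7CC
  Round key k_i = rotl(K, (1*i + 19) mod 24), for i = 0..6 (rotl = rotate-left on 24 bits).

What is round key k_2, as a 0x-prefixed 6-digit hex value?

0x867CF9

K = 0x33E7CC
k_0 = rotl(K, (1*0+19) mod 24) = rotl(K, 19) = 0x619F3E
k_1 = rotl(K, (1*1+19) mod 24) = rotl(K, 20) = 0xC33E7C
k_2 = rotl(K, (1*2+19) mod 24) = rotl(K, 21) = 0x867CF9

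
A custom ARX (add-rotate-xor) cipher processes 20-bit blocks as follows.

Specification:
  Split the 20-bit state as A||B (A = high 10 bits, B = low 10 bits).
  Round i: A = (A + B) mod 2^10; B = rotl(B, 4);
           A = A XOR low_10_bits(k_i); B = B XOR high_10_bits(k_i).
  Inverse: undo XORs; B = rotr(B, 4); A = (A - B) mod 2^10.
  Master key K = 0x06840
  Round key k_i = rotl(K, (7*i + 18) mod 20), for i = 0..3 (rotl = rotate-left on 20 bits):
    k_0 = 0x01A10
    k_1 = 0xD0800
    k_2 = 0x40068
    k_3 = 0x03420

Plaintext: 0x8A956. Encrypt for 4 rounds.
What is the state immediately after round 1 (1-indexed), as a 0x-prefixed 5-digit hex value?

s_0 = plaintext = 0x8A956
s_1 = Round(s_0, k_0) = 0x64163
s_2 = Round(s_1, k_1) = 0xBCD77
s_3 = Round(s_2, k_2) = 0x00A75
s_4 = Round(s_3, k_3) = 0x95F54

0x64163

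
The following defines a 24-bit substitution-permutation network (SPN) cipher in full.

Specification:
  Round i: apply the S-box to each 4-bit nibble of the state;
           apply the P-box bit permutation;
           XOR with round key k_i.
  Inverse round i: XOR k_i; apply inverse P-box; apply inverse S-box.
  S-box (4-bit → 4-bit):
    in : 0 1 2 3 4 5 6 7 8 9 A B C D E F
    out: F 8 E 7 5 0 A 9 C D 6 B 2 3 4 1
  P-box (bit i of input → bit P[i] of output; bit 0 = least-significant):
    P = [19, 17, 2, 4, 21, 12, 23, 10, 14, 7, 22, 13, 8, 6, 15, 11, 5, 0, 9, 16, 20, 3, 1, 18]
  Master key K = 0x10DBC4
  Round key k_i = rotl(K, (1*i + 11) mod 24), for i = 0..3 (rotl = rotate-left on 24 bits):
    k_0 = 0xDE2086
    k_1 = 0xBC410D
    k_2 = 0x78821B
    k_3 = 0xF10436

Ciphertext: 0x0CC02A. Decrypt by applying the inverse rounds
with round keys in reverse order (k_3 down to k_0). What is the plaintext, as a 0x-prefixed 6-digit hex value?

0xE224CD

s_0 = ciphertext = 0x0CC02A
s_1 = InvRound(s_0, k_3) = 0xB1E499
s_2 = InvRound(s_1, k_2) = 0xE8508F
s_3 = InvRound(s_2, k_1) = 0x95FAC5
s_4 = InvRound(s_3, k_0) = 0xE224CD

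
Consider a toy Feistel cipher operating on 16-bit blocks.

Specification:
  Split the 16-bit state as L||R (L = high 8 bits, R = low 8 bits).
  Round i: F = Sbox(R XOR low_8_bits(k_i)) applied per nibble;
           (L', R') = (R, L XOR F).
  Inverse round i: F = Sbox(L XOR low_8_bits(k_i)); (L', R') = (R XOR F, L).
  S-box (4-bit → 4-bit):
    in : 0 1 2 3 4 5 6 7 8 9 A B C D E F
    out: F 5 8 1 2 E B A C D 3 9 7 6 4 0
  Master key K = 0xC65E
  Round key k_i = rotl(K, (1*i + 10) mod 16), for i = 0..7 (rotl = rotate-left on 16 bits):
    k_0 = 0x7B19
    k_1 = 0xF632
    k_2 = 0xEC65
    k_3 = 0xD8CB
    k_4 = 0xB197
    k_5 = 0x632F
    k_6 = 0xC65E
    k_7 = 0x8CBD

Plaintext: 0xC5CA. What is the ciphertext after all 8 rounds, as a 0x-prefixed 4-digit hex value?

0x916B

s_0 = plaintext = 0xC5CA
s_1 = Round(s_0, k_0) = 0xCAA4
s_2 = Round(s_1, k_1) = 0xA411
s_3 = Round(s_2, k_2) = 0x1106
s_4 = Round(s_3, k_3) = 0x0667
s_5 = Round(s_4, k_4) = 0x6709
s_6 = Round(s_5, k_5) = 0x09EC
s_7 = Round(s_6, k_6) = 0xEC91
s_8 = Round(s_7, k_7) = 0x916B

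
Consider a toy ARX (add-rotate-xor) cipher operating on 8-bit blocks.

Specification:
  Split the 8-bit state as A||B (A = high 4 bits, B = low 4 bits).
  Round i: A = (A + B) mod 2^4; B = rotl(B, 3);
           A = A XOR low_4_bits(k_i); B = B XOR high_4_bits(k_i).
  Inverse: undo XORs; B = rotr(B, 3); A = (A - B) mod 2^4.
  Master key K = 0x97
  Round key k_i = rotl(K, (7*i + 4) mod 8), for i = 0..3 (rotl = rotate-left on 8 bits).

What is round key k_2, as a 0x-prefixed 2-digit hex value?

0x5E

K = 0x97
k_0 = rotl(K, (7*0+4) mod 8) = rotl(K, 4) = 0x79
k_1 = rotl(K, (7*1+4) mod 8) = rotl(K, 3) = 0xBC
k_2 = rotl(K, (7*2+4) mod 8) = rotl(K, 2) = 0x5E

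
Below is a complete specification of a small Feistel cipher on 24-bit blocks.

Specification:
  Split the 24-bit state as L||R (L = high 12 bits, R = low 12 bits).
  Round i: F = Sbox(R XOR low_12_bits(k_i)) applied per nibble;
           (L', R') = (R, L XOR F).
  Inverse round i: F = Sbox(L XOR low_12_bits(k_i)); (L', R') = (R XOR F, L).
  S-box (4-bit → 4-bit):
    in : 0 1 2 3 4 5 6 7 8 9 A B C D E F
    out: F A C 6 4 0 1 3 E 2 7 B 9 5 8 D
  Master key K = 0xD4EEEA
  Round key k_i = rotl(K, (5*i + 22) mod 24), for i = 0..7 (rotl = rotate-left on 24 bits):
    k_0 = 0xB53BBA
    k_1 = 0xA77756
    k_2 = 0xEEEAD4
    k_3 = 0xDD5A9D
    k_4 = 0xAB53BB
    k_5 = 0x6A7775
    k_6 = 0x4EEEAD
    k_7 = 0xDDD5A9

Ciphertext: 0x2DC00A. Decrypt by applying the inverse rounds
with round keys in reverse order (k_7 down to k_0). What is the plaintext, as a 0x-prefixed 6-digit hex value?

0x879EBB

s_0 = ciphertext = 0x2DC00A
s_1 = InvRound(s_0, k_7) = 0x33A2DC
s_2 = InvRound(s_1, k_6) = 0x7FF33A
s_3 = InvRound(s_2, k_5) = 0xCDD7FF
s_4 = InvRound(s_3, k_4) = 0xAEECDD
s_5 = InvRound(s_4, k_3) = 0x3EBAEE
s_6 = InvRound(s_5, k_2) = 0x8833EB
s_7 = InvRound(s_6, k_1) = 0xEBB883
s_8 = InvRound(s_7, k_0) = 0x879EBB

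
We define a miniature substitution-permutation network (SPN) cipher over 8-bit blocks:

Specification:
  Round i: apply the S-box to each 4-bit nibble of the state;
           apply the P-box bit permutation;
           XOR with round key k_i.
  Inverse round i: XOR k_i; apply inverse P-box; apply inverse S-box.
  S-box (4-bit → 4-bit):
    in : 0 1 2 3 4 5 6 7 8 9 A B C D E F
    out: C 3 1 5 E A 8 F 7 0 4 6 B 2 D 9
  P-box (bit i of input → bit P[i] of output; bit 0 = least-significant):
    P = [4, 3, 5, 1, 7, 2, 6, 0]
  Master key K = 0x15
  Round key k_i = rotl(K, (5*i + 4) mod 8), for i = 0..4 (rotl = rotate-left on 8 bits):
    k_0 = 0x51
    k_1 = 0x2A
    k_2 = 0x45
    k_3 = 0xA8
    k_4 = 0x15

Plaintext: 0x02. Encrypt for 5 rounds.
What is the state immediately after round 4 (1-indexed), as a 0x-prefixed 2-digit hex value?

s_0 = plaintext = 0x02
s_1 = Round(s_0, k_0) = 0x00
s_2 = Round(s_1, k_1) = 0x49
s_3 = Round(s_2, k_2) = 0x00
s_4 = Round(s_3, k_3) = 0xCB
s_5 = Round(s_4, k_4) = 0xB8

0xCB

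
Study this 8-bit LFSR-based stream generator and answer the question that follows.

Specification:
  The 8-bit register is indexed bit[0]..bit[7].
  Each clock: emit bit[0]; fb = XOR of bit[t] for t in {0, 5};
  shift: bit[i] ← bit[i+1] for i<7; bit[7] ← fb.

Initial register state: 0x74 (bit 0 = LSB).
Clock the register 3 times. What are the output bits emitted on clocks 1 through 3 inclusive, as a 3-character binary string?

reg_0 = 0x74
clock 1: out=0, reg = 0xBA
clock 2: out=0, reg = 0xDD
clock 3: out=1, reg = 0xEE

001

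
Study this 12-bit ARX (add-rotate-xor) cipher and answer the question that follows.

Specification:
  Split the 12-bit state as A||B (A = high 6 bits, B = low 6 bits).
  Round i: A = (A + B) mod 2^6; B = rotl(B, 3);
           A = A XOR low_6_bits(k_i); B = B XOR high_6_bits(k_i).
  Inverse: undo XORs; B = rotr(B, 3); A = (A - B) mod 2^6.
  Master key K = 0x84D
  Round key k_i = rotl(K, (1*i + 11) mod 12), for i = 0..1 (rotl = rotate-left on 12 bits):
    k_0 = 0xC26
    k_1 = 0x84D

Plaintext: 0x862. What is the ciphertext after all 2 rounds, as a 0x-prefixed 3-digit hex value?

s_0 = plaintext = 0x862
s_1 = Round(s_0, k_0) = 0x964
s_2 = Round(s_1, k_1) = 0x105

0x105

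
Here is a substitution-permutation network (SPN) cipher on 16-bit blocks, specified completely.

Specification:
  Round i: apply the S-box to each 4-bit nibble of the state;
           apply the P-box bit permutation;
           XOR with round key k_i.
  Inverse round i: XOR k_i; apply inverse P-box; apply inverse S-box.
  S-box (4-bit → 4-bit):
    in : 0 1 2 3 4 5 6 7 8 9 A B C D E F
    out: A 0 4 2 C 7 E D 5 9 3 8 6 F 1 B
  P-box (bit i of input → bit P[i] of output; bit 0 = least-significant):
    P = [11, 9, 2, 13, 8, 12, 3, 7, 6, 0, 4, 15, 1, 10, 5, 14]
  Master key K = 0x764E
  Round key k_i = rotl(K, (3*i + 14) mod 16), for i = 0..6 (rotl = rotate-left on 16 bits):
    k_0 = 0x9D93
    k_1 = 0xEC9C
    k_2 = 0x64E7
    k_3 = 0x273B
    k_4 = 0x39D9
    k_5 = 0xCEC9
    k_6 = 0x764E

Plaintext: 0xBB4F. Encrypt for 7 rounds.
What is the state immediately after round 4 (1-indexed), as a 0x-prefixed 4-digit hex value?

s_0 = plaintext = 0xBB4F
s_1 = Round(s_0, k_0) = 0x771B
s_2 = Round(s_1, k_1) = 0x0CEE
s_3 = Round(s_2, k_2) = 0x29F6
s_4 = Round(s_3, k_3) = 0x94DF
s_5 = Round(s_4, k_4) = 0xC243
s_6 = Round(s_5, k_5) = 0xC871
s_7 = Round(s_6, k_6) = 0x73B6

0x94DF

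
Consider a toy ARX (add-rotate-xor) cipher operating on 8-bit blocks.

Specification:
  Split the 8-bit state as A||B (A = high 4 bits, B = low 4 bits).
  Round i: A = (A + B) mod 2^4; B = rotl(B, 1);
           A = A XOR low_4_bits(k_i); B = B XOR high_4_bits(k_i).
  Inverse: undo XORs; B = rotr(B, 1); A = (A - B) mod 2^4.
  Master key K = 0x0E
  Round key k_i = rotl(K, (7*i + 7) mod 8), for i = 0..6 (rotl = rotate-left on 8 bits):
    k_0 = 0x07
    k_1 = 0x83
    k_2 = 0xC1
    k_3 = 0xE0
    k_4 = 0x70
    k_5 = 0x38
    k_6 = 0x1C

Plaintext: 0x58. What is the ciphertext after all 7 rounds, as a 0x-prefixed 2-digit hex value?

s_0 = plaintext = 0x58
s_1 = Round(s_0, k_0) = 0xA1
s_2 = Round(s_1, k_1) = 0x8A
s_3 = Round(s_2, k_2) = 0x39
s_4 = Round(s_3, k_3) = 0xCD
s_5 = Round(s_4, k_4) = 0x9C
s_6 = Round(s_5, k_5) = 0xDA
s_7 = Round(s_6, k_6) = 0xB4

0xB4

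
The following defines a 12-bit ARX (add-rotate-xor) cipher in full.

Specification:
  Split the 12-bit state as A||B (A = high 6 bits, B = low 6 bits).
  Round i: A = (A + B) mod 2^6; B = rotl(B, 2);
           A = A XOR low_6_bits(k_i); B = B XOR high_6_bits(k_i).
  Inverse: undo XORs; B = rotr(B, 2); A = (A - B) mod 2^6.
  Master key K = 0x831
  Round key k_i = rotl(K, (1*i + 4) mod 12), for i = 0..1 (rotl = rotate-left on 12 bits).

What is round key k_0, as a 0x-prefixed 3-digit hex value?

K = 0x831
k_0 = rotl(K, (1*0+4) mod 12) = rotl(K, 4) = 0x318

0x318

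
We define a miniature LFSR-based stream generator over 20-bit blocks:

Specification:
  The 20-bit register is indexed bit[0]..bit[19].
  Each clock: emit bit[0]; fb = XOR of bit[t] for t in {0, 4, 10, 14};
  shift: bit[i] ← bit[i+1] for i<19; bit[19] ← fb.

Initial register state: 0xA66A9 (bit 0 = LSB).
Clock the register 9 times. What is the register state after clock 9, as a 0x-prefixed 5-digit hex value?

reg_0 = 0xA66A9
clock 1: out=1, reg = 0xD3354
clock 2: out=0, reg = 0xE99AA
clock 3: out=0, reg = 0x74CD5
clock 4: out=1, reg = 0x3A66A
clock 5: out=0, reg = 0x9D335
clock 6: out=1, reg = 0xCE99A
clock 7: out=0, reg = 0x674CD
clock 8: out=1, reg = 0xB3A66
clock 9: out=0, reg = 0x59D33

0x59D33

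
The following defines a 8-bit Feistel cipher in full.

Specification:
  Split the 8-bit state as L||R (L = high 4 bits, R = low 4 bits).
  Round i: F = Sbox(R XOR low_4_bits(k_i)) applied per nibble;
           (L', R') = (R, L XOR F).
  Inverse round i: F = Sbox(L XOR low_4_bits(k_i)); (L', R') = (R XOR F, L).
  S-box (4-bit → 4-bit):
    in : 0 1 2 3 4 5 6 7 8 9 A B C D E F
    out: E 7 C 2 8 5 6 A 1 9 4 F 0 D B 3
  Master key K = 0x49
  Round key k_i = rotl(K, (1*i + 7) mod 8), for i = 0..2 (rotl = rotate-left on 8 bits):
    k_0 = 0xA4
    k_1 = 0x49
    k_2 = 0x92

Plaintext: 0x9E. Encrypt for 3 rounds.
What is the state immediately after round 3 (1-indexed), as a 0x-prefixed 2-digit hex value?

0x65

s_0 = plaintext = 0x9E
s_1 = Round(s_0, k_0) = 0xED
s_2 = Round(s_1, k_1) = 0xD6
s_3 = Round(s_2, k_2) = 0x65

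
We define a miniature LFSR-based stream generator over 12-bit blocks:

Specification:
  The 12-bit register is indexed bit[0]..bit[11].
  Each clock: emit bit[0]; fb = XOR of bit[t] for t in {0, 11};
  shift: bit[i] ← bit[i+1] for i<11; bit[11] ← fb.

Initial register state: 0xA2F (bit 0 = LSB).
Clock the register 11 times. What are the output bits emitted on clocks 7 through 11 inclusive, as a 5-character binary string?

reg_0 = 0xA2F
clock 1: out=1, reg = 0x517
clock 2: out=1, reg = 0xA8B
clock 3: out=1, reg = 0x545
clock 4: out=1, reg = 0xAA2
clock 5: out=0, reg = 0xD51
clock 6: out=1, reg = 0x6A8
clock 7: out=0, reg = 0x354
clock 8: out=0, reg = 0x1AA
clock 9: out=0, reg = 0x0D5
clock 10: out=1, reg = 0x86A
clock 11: out=0, reg = 0xC35

00010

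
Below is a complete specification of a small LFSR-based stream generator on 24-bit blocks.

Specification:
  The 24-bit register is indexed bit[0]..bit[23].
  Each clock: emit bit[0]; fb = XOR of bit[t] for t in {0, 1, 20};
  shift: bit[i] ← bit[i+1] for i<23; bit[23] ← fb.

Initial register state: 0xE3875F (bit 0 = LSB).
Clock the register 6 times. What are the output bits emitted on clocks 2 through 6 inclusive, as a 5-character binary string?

reg_0 = 0xE3875F
clock 1: out=1, reg = 0x71C3AF
clock 2: out=1, reg = 0xB8E1D7
clock 3: out=1, reg = 0xDC70EB
clock 4: out=1, reg = 0xEE3875
clock 5: out=1, reg = 0xF71C3A
clock 6: out=0, reg = 0x7B8E1D

11110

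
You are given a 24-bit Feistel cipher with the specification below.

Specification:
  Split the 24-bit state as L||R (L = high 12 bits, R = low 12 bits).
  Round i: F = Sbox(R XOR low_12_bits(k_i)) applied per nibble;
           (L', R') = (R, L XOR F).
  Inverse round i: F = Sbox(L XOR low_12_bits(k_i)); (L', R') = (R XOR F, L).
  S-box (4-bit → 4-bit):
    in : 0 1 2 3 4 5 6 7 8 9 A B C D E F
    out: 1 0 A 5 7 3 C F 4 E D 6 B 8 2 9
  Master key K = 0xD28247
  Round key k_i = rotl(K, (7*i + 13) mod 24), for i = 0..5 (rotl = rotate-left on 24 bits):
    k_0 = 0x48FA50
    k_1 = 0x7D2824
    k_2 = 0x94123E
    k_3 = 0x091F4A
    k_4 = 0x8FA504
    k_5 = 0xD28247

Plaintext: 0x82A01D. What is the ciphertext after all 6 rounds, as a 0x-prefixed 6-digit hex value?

s_0 = plaintext = 0x82A01D
s_1 = Round(s_0, k_0) = 0x01D552
s_2 = Round(s_1, k_1) = 0x5528E1
s_3 = Round(s_2, k_2) = 0x8E18DB
s_4 = Round(s_3, k_3) = 0x8DB701
s_5 = Round(s_4, k_4) = 0x7012C8
s_6 = Round(s_5, k_5) = 0x2C8648

0x2C8648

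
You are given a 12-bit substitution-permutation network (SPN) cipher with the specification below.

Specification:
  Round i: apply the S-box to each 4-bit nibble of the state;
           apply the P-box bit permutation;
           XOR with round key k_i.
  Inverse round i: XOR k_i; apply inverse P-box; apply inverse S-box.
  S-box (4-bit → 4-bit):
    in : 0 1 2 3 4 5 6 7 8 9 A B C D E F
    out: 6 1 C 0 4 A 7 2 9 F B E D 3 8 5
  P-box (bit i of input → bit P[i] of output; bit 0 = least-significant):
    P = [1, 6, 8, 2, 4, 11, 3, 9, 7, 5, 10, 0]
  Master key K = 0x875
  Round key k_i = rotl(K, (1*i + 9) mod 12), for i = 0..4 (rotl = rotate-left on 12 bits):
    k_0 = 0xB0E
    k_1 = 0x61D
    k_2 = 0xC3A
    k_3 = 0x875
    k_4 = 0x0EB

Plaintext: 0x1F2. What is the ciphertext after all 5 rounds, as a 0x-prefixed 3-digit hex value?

s_0 = plaintext = 0x1F2
s_1 = Round(s_0, k_0) = 0xA92
s_2 = Round(s_1, k_1) = 0xDA0
s_3 = Round(s_2, k_2) = 0x7CA
s_4 = Round(s_3, k_3) = 0xA0B
s_5 = Round(s_4, k_4) = 0x906

0x906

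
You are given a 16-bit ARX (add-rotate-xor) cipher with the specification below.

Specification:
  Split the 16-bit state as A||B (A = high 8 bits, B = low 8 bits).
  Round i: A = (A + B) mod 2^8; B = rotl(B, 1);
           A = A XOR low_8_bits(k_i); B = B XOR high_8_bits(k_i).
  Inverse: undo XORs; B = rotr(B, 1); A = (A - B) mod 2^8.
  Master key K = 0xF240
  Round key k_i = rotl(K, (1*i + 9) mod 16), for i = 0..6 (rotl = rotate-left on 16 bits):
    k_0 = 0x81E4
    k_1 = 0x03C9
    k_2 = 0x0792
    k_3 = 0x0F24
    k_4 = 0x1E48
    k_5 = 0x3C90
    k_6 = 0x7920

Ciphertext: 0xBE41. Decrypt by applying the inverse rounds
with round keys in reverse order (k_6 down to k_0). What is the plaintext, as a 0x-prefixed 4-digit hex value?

0x3C60

s_0 = ciphertext = 0xBE41
s_1 = InvRound(s_0, k_6) = 0x821C
s_2 = InvRound(s_1, k_5) = 0x0210
s_3 = InvRound(s_2, k_4) = 0x4307
s_4 = InvRound(s_3, k_3) = 0x6304
s_5 = InvRound(s_4, k_2) = 0x7081
s_6 = InvRound(s_5, k_1) = 0x7841
s_7 = InvRound(s_6, k_0) = 0x3C60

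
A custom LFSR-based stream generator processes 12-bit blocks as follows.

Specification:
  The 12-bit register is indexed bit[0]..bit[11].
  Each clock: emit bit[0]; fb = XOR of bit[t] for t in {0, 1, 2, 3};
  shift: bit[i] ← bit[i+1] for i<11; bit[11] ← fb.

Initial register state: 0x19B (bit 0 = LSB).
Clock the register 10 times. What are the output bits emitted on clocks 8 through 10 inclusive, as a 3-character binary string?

reg_0 = 0x19B
clock 1: out=1, reg = 0x8CD
clock 2: out=1, reg = 0xC66
clock 3: out=0, reg = 0x633
clock 4: out=1, reg = 0x319
clock 5: out=1, reg = 0x18C
clock 6: out=0, reg = 0x0C6
clock 7: out=0, reg = 0x063
clock 8: out=1, reg = 0x031
clock 9: out=1, reg = 0x818
clock 10: out=0, reg = 0xC0C

110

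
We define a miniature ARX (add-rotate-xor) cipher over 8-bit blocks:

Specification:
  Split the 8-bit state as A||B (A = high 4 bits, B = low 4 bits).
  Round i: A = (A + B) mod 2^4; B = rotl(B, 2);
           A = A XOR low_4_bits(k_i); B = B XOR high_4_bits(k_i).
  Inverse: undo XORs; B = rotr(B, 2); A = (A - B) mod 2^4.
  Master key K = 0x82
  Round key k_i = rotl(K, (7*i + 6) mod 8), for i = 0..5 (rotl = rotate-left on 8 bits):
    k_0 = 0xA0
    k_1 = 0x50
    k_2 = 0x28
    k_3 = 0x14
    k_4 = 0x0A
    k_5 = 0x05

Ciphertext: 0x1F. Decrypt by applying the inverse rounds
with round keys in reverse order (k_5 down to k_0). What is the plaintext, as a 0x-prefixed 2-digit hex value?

s_0 = ciphertext = 0x1F
s_1 = InvRound(s_0, k_5) = 0x5F
s_2 = InvRound(s_1, k_4) = 0x0F
s_3 = InvRound(s_2, k_3) = 0x9B
s_4 = InvRound(s_3, k_2) = 0xB6
s_5 = InvRound(s_4, k_1) = 0xFC
s_6 = InvRound(s_5, k_0) = 0x69

0x69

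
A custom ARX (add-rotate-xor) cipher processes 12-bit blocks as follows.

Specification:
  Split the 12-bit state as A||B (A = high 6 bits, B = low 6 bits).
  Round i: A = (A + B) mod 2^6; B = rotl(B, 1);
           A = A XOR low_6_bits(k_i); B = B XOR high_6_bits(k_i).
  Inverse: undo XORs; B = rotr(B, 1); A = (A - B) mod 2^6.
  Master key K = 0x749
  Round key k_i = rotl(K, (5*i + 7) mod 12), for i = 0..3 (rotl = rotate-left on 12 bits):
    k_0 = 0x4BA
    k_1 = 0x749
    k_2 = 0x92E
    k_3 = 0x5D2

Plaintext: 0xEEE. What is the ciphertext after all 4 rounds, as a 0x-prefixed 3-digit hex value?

0xC12

s_0 = plaintext = 0xEEE
s_1 = Round(s_0, k_0) = 0x4CF
s_2 = Round(s_1, k_1) = 0xAC3
s_3 = Round(s_2, k_2) = 0x022
s_4 = Round(s_3, k_3) = 0xC12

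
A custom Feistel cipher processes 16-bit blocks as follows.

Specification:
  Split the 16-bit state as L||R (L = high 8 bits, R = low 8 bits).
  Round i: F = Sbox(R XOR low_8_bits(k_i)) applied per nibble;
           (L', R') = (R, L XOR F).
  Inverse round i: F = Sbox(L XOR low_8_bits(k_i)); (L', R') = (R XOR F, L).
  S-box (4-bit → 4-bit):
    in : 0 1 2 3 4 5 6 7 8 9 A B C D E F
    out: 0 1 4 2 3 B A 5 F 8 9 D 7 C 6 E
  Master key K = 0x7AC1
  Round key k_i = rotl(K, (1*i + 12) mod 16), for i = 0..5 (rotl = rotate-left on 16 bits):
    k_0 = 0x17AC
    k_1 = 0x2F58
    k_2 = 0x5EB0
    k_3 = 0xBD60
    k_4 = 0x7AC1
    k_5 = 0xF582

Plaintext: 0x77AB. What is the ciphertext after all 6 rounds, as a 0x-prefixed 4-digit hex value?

0x1EFF

s_0 = plaintext = 0x77AB
s_1 = Round(s_0, k_0) = 0xAB72
s_2 = Round(s_1, k_1) = 0x72E2
s_3 = Round(s_2, k_2) = 0xE2C6
s_4 = Round(s_3, k_3) = 0xC678
s_5 = Round(s_4, k_4) = 0x781E
s_6 = Round(s_5, k_5) = 0x1EFF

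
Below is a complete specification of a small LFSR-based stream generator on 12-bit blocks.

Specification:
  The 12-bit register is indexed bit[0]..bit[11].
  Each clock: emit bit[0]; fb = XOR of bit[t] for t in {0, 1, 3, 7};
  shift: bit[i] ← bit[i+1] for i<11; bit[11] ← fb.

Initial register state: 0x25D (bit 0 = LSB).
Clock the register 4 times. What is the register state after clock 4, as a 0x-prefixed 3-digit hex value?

reg_0 = 0x25D
clock 1: out=1, reg = 0x12E
clock 2: out=0, reg = 0x097
clock 3: out=1, reg = 0x84B
clock 4: out=1, reg = 0xC25

0xC25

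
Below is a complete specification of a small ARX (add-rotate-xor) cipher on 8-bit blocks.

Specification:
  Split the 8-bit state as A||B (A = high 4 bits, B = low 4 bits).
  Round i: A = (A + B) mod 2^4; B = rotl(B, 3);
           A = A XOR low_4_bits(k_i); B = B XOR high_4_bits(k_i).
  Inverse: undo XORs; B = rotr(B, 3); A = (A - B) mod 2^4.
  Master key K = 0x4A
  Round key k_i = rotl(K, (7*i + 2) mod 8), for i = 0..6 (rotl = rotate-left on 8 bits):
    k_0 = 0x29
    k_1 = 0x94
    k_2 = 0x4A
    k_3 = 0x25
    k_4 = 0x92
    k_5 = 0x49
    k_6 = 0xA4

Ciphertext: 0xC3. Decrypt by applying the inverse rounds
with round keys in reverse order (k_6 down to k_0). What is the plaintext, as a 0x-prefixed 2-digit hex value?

0x0C

s_0 = ciphertext = 0xC3
s_1 = InvRound(s_0, k_6) = 0x53
s_2 = InvRound(s_1, k_5) = 0xEE
s_3 = InvRound(s_2, k_4) = 0xEE
s_4 = InvRound(s_3, k_3) = 0x29
s_5 = InvRound(s_4, k_2) = 0xDB
s_6 = InvRound(s_5, k_1) = 0x54
s_7 = InvRound(s_6, k_0) = 0x0C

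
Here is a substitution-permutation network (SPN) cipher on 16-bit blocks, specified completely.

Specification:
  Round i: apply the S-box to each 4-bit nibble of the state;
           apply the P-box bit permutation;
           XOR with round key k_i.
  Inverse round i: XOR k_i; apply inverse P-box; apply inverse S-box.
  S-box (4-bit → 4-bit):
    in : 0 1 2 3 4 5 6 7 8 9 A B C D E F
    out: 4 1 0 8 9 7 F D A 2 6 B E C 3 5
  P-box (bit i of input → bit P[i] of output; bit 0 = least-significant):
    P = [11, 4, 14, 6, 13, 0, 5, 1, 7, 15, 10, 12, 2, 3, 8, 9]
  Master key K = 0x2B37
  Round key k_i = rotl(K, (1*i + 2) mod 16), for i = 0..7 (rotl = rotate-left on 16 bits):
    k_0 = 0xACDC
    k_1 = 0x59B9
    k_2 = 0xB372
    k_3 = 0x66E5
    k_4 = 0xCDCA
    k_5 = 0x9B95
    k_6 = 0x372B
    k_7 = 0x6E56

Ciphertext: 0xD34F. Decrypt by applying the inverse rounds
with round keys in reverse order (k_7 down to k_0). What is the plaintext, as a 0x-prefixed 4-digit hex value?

s_0 = ciphertext = 0xD34F
s_1 = InvRound(s_0, k_7) = 0xACEE
s_2 = InvRound(s_1, k_6) = 0x7B94
s_3 = InvRound(s_2, k_5) = 0x29E0
s_4 = InvRound(s_3, k_4) = 0x9A70
s_5 = InvRound(s_4, k_3) = 0x16E5
s_6 = InvRound(s_5, k_2) = 0xF5B9
s_7 = InvRound(s_6, k_1) = 0x2A11
s_8 = InvRound(s_7, k_0) = 0xB593

0xB593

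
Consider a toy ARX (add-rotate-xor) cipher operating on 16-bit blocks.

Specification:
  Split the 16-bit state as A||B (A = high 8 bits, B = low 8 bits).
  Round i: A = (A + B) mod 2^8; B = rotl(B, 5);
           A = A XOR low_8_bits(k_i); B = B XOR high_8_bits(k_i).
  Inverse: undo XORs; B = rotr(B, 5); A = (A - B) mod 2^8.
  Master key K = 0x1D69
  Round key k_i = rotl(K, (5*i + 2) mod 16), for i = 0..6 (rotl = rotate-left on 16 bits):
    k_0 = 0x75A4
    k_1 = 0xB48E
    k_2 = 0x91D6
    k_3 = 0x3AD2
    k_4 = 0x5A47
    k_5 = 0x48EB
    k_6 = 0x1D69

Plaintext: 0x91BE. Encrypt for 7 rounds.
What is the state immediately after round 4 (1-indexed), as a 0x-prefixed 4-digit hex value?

0x108B

s_0 = plaintext = 0x91BE
s_1 = Round(s_0, k_0) = 0xEBA2
s_2 = Round(s_1, k_1) = 0x03E0
s_3 = Round(s_2, k_2) = 0x358D
s_4 = Round(s_3, k_3) = 0x108B
s_5 = Round(s_4, k_4) = 0xDC2B
s_6 = Round(s_5, k_5) = 0xEC2D
s_7 = Round(s_6, k_6) = 0x70B8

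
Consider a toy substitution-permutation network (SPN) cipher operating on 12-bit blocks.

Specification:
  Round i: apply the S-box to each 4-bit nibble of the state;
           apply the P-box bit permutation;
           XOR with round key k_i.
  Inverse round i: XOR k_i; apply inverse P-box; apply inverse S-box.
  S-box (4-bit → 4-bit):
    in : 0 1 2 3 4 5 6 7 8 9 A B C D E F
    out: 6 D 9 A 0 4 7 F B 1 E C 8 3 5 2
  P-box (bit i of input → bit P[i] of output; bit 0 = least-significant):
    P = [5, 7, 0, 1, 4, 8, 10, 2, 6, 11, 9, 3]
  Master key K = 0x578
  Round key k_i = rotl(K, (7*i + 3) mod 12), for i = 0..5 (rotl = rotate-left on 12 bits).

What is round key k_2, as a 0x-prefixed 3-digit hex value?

K = 0x578
k_0 = rotl(K, (7*0+3) mod 12) = rotl(K, 3) = 0xBC2
k_1 = rotl(K, (7*1+3) mod 12) = rotl(K, 10) = 0x15E
k_2 = rotl(K, (7*2+3) mod 12) = rotl(K, 5) = 0xF0A

0xF0A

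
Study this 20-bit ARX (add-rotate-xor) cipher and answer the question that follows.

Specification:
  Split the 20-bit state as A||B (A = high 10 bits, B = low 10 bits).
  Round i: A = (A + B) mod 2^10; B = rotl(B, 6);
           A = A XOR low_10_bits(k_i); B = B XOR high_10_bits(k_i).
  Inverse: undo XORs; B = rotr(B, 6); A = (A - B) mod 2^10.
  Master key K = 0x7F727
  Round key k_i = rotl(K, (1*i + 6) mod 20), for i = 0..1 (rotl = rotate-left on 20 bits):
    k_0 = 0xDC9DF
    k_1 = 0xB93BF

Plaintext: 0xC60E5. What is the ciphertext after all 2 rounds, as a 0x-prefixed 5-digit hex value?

0xF85C7

s_0 = plaintext = 0xC60E5
s_1 = Round(s_0, k_0) = 0x88A3C
s_2 = Round(s_1, k_1) = 0xF85C7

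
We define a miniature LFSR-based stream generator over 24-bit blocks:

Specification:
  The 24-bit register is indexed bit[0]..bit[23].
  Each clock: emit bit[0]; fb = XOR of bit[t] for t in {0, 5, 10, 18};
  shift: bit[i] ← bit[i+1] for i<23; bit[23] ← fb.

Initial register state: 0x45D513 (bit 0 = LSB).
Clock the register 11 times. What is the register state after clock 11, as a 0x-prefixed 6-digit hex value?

reg_0 = 0x45D513
clock 1: out=1, reg = 0xA2EA89
clock 2: out=1, reg = 0xD17544
clock 3: out=0, reg = 0xE8BAA2
clock 4: out=0, reg = 0xF45D51
clock 5: out=1, reg = 0xFA2EA8
clock 6: out=0, reg = 0x7D1754
clock 7: out=0, reg = 0x3E8BAA
clock 8: out=0, reg = 0x1F45D5
clock 9: out=1, reg = 0x8FA2EA
clock 10: out=0, reg = 0x47D175
clock 11: out=1, reg = 0xA3E8BA

0xA3E8BA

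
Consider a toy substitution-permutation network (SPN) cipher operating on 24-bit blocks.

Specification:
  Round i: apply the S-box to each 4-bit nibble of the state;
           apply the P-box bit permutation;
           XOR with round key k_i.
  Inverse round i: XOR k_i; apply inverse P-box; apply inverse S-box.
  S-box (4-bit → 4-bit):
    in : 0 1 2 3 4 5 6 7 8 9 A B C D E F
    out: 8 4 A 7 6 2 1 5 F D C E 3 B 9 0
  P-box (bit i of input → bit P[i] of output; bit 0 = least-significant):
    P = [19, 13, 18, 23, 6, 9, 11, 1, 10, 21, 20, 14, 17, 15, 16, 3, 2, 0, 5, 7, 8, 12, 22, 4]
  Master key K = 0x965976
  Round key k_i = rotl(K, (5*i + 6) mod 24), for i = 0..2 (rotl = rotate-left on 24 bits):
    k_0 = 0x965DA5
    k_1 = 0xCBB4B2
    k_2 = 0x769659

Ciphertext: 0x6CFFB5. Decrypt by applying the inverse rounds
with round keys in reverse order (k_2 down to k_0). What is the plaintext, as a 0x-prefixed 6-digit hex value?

s_0 = ciphertext = 0x6CFFB5
s_1 = InvRound(s_0, k_2) = 0x69EA7C
s_2 = InvRound(s_1, k_1) = 0x5EED80
s_3 = InvRound(s_2, k_0) = 0x435FFD

0x435FFD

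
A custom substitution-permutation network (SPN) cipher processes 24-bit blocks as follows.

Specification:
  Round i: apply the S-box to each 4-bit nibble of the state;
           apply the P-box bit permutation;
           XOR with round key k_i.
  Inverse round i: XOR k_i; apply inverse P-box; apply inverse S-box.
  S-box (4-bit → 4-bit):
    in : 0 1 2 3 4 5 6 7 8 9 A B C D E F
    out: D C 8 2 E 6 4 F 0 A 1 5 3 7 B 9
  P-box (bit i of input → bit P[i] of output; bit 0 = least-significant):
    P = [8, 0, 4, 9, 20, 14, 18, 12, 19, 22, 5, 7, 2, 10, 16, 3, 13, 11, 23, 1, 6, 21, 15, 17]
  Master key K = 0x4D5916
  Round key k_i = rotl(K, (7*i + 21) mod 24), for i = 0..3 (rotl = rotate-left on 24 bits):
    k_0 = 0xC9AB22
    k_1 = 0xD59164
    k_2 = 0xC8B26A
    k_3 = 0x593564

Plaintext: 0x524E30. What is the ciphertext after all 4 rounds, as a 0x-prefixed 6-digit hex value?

s_0 = plaintext = 0x524E30
s_1 = Round(s_0, k_0) = 0xA06CB8
s_2 = Round(s_1, k_1) = 0x08B126
s_3 = Round(s_2, k_2) = 0xCB229E
s_4 = Round(s_3, k_3) = 0xF946AD

0xF946AD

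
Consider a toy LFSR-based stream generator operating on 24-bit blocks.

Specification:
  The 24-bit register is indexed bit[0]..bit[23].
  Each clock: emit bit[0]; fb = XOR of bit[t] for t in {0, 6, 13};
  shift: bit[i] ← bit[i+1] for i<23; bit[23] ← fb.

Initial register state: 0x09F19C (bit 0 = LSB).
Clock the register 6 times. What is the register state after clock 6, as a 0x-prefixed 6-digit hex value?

0x5427C6

reg_0 = 0x09F19C
clock 1: out=0, reg = 0x84F8CE
clock 2: out=0, reg = 0x427C67
clock 3: out=1, reg = 0xA13E33
clock 4: out=1, reg = 0x509F19
clock 5: out=1, reg = 0xA84F8C
clock 6: out=0, reg = 0x5427C6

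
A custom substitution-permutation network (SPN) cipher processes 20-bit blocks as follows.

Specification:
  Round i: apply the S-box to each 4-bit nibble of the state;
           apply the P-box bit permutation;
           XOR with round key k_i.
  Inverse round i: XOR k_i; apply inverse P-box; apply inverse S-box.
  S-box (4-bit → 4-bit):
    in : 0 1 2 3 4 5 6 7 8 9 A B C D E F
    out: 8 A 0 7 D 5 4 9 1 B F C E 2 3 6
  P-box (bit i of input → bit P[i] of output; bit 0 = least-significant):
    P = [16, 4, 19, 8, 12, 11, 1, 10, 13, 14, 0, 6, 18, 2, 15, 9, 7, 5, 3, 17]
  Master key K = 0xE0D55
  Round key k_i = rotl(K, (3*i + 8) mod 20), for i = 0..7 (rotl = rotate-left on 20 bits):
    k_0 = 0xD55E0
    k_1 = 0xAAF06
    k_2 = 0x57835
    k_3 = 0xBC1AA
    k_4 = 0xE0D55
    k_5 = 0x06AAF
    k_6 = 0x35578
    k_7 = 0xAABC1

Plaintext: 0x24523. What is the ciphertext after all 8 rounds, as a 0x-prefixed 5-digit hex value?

s_0 = plaintext = 0x24523
s_1 = Round(s_0, k_0) = 0x0F7F1
s_2 = Round(s_1, k_1) = 0x80650
s_3 = Round(s_2, k_2) = 0x56BB6
s_4 = Round(s_3, k_3) = 0x34561
s_5 = Round(s_4, k_4) = 0xAAEEE
s_6 = Round(s_5, k_5) = 0x79013
s_7 = Round(s_6, k_6) = 0xC5BAC
s_8 = Round(s_7, k_7) = 0x436BA

0x436BA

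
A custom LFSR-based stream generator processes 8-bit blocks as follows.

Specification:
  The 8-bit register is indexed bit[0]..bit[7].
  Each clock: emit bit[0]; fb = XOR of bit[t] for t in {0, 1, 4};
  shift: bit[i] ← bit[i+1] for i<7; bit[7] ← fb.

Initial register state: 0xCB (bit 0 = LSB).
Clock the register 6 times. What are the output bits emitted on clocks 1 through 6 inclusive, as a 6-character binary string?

reg_0 = 0xCB
clock 1: out=1, reg = 0x65
clock 2: out=1, reg = 0xB2
clock 3: out=0, reg = 0x59
clock 4: out=1, reg = 0x2C
clock 5: out=0, reg = 0x16
clock 6: out=0, reg = 0x0B

110100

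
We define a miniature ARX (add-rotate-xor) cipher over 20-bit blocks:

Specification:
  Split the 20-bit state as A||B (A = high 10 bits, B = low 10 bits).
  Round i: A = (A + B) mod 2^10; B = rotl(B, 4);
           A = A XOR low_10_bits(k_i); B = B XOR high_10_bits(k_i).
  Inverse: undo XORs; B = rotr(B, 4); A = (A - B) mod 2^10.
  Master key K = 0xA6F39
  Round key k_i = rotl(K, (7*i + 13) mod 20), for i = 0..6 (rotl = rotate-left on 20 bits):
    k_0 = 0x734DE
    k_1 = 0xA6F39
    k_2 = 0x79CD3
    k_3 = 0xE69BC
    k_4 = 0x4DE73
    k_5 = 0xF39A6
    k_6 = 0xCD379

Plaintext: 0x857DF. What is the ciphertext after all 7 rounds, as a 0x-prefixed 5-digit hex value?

0xED298

s_0 = plaintext = 0x857DF
s_1 = Round(s_0, k_0) = 0x4A832
s_2 = Round(s_1, k_1) = 0x995BB
s_3 = Round(s_2, k_2) = 0x3CE51
s_4 = Round(s_3, k_3) = 0xBE283
s_5 = Round(s_4, k_4) = 0xC210D
s_6 = Round(s_5, k_5) = 0x6CF1A
s_7 = Round(s_6, k_6) = 0xED298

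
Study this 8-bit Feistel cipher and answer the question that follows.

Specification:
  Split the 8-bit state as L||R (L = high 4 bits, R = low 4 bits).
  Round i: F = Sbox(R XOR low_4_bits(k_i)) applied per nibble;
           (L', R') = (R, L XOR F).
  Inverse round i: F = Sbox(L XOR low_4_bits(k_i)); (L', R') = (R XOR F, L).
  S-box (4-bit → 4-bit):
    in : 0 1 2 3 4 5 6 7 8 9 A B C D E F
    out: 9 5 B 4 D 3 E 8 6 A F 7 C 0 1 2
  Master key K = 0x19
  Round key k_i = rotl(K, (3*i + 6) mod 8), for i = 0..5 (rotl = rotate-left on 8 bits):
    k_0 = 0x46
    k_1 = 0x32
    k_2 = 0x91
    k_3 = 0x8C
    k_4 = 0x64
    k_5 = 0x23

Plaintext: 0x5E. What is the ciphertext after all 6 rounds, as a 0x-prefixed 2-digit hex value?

s_0 = plaintext = 0x5E
s_1 = Round(s_0, k_0) = 0xE3
s_2 = Round(s_1, k_1) = 0x3B
s_3 = Round(s_2, k_2) = 0xBC
s_4 = Round(s_3, k_3) = 0xC2
s_5 = Round(s_4, k_4) = 0x22
s_6 = Round(s_5, k_5) = 0x27

0x27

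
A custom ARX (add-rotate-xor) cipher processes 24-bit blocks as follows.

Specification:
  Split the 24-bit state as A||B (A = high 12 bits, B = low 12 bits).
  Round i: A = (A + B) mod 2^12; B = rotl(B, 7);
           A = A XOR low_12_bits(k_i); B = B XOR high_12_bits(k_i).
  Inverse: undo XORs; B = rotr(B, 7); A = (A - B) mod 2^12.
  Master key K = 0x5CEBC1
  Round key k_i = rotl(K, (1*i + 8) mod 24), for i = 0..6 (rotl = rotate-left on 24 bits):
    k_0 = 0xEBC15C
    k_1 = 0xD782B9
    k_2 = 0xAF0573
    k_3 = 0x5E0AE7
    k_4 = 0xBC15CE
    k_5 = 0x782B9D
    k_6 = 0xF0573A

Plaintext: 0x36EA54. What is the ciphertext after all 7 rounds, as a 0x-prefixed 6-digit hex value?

0x3CC3A6

s_0 = plaintext = 0x36EA54
s_1 = Round(s_0, k_0) = 0xC9E4EE
s_2 = Round(s_1, k_1) = 0x335A5F
s_3 = Round(s_2, k_2) = 0x8E7522
s_4 = Round(s_3, k_3) = 0x4EE4C9
s_5 = Round(s_4, k_4) = 0xC79F67
s_6 = Round(s_5, k_5) = 0x07D479
s_7 = Round(s_6, k_6) = 0x3CC3A6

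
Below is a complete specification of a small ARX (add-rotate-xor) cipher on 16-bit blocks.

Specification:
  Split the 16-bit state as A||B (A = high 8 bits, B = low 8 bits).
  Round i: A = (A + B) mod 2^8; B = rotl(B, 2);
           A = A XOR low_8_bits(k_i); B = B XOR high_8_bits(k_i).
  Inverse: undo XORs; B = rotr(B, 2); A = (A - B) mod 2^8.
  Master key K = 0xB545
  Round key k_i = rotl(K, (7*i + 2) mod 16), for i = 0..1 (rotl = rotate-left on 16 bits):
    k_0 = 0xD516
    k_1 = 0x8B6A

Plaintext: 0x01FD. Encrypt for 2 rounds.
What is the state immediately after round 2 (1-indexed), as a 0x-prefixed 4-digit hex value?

0x6003

s_0 = plaintext = 0x01FD
s_1 = Round(s_0, k_0) = 0xE822
s_2 = Round(s_1, k_1) = 0x6003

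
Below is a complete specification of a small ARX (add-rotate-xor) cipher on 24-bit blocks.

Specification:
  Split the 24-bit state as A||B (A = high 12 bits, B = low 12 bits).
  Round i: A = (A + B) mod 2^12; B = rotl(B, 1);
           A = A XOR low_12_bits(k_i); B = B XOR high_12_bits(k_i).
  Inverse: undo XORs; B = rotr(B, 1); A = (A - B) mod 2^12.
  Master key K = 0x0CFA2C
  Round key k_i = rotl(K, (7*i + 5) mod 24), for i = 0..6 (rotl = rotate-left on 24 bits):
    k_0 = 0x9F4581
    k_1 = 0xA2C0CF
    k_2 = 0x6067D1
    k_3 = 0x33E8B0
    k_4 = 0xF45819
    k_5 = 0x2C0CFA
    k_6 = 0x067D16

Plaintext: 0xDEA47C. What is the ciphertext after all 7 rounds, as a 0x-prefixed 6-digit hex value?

0xAB97F7

s_0 = plaintext = 0xDEA47C
s_1 = Round(s_0, k_0) = 0x7E710C
s_2 = Round(s_1, k_1) = 0x83C834
s_3 = Round(s_2, k_2) = 0x7A166F
s_4 = Round(s_3, k_3) = 0x6A0FE0
s_5 = Round(s_4, k_4) = 0xE99084
s_6 = Round(s_5, k_5) = 0x3E73C8
s_7 = Round(s_6, k_6) = 0xAB97F7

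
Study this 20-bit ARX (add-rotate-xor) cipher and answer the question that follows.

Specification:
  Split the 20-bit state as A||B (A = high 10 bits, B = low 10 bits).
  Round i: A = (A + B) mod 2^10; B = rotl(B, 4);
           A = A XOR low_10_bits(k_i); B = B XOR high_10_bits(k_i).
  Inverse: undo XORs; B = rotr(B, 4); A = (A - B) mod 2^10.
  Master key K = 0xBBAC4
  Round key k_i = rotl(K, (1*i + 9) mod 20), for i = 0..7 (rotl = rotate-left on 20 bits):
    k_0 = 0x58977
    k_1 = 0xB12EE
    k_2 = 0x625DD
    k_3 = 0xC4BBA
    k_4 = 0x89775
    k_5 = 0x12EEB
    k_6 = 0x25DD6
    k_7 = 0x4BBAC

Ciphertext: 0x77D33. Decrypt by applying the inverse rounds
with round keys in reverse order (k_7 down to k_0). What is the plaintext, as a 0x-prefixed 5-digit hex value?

0xDF470

s_0 = ciphertext = 0x77D33
s_1 = InvRound(s_0, k_7) = 0xCCB41
s_2 = InvRound(s_1, k_6) = 0x49DBD
s_3 = InvRound(s_2, k_5) = 0x8B59F
s_4 = InvRound(s_3, k_4) = 0xA76BB
s_5 = InvRound(s_4, k_3) = 0xB365A
s_6 = InvRound(s_5, k_2) = 0x84CFD
s_7 = InvRound(s_6, k_1) = 0xA6A63
s_8 = InvRound(s_7, k_0) = 0xDF470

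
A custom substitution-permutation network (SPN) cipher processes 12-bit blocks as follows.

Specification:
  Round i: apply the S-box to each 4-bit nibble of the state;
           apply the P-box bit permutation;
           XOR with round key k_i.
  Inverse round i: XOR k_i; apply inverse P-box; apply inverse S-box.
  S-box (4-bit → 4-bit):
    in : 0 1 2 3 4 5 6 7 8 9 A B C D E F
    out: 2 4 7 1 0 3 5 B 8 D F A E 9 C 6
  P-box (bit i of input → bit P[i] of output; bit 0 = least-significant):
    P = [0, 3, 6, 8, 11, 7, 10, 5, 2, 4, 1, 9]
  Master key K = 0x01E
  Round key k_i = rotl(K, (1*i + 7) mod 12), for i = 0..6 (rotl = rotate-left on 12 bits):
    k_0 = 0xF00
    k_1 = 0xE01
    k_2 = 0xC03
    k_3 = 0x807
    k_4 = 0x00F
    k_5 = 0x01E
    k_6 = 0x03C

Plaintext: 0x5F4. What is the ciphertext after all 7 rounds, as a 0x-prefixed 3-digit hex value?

s_0 = plaintext = 0x5F4
s_1 = Round(s_0, k_0) = 0xB94
s_2 = Round(s_1, k_1) = 0x031
s_3 = Round(s_2, k_2) = 0x453
s_4 = Round(s_3, k_3) = 0x086
s_5 = Round(s_4, k_4) = 0x07E
s_6 = Round(s_5, k_5) = 0x9EE
s_7 = Round(s_6, k_6) = 0x75A

0x75A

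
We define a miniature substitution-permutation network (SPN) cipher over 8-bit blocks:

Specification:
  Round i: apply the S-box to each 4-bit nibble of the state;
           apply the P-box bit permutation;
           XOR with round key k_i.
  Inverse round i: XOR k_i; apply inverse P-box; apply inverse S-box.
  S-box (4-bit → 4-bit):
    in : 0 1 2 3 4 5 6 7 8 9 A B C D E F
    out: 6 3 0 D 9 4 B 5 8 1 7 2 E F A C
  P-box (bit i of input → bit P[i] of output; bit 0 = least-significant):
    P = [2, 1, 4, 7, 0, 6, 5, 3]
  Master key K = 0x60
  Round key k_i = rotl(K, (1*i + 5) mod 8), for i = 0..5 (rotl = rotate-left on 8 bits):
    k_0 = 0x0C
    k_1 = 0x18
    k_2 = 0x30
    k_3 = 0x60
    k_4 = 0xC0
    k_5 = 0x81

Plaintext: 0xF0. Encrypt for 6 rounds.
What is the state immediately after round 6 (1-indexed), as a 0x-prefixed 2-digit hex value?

s_0 = plaintext = 0xF0
s_1 = Round(s_0, k_0) = 0x36
s_2 = Round(s_1, k_1) = 0xB7
s_3 = Round(s_2, k_2) = 0x64
s_4 = Round(s_3, k_3) = 0xAD
s_5 = Round(s_4, k_4) = 0x37
s_6 = Round(s_5, k_5) = 0xBC

0xBC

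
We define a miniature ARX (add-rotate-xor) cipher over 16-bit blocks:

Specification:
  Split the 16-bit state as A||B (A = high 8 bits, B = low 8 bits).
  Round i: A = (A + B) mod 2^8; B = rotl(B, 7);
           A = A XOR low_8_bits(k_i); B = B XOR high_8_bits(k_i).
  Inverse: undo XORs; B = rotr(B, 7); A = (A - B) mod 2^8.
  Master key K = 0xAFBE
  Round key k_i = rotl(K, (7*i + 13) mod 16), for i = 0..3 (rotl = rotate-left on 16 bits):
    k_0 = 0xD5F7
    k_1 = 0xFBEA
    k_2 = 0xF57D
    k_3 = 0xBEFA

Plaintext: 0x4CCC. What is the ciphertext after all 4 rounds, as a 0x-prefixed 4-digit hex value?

0x01CC

s_0 = plaintext = 0x4CCC
s_1 = Round(s_0, k_0) = 0xEFB3
s_2 = Round(s_1, k_1) = 0x4822
s_3 = Round(s_2, k_2) = 0x17E4
s_4 = Round(s_3, k_3) = 0x01CC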